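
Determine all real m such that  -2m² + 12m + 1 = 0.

m = -0.0822 or m = 6.0822

Discriminant: (12)² − 4·(-2)·1 = 152.
Quadratic formula: m = (-12 ± √152) / (-4).
So m = 3 - √(38)/2 ≈ -0.0822 or m = 3 + √(38)/2 ≈ 6.0822.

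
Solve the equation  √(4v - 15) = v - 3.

Square both sides: 4v - 15 = (v - 3)².
Expand and rearrange: v² - 10v + 24 = 0.
Solving gives v = 6 or v = 4.
Check each candidate in the original equation:
  v = 6: √(9) = 3, while v - 3 = 3 — valid.
  v = 4: √(1) = 1, while v - 3 = 1 — valid.

v = 4 or v = 6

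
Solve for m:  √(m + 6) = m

m = 3

Square both sides: m + 6 = (m)².
Expand and rearrange: m² - m - 6 = 0.
Solving gives m = 3 or m = -2.
Check each candidate in the original equation:
  m = 3: √(9) = 3, while m = 3 — valid.
  m = -2: √(4) = 2, while m = -2 — extraneous.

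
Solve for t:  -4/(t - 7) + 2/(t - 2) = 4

Multiply both sides by (t - 7)(t - 2):
-4(t - 2) + 2(t - 7) = 4(t - 7)(t - 2).
Expand and collect terms: 4t² - 34t + 62 = 0.
By the quadratic formula, t = (34 ± √164) / 8, so t ≈ 5.8508 or t ≈ 2.6492.
Neither value makes a denominator zero (t ≠ 7, t ≠ 2), so both are valid.

t = 2.6492 or t = 5.8508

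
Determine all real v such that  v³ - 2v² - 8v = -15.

Rearrange: v³ - 2v² - 8v + 15 = 0.
Possible rational roots are divisors of 15. Testing v = 3 gives 0, so (v - 3) is a factor.
Divide: v³ - 2v² - 8v + 15 = (v - 3)(v² + v - 5).
Apply the quadratic formula to v² + v - 5 = 0: v = (-1 ± √21)/2, i.e. v ≈ 1.7913 or v ≈ -2.7913.

v = -2.7913 or v = 1.7913 or v = 3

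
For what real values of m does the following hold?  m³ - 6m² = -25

m = -1.7913 or m = 2.7913 or m = 5

Rearrange: m³ - 6m² + 25 = 0.
Possible rational roots are divisors of 25. Testing m = 5 gives 0, so (m - 5) is a factor.
Divide: m³ - 6m² + 25 = (m - 5)(m² - m - 5).
Apply the quadratic formula to m² - m - 5 = 0: m = (1 ± √21)/2, i.e. m ≈ 2.7913 or m ≈ -1.7913.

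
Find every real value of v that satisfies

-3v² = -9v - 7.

v = -0.6409 or v = 3.6409

Rearrange to standard form: -3v² + 9v + 7 = 0.
Discriminant: (9)² − 4·(-3)·7 = 165.
Quadratic formula: v = (-9 ± √165) / (-6).
So v = 3/2 - √(165)/6 ≈ -0.6409 or v = 3/2 + √(165)/6 ≈ 3.6409.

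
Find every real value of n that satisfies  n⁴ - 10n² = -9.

n = -3 or n = -1 or n = 1 or n = 3

Let u = n². The equation becomes u² - 10u + 9 = 0.
Factor: (u - 9)(u - 1) = 0, so u = 9 or u = 1.
n² = 9 gives n = ±3.
n² = 1 gives n = ±1.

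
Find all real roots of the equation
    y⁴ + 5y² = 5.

y = -0.9242 or y = 0.9242

Let u = y². The equation becomes u² + 5u - 5 = 0.
By the quadratic formula, u = -5/2 + 3·√(5)/2 or u = -3·√(5)/2 - 5/2.
y² = -5/2 + 3·√(5)/2 gives y = ±√(-5/2 + 3·√(5)/2) ≈ ±0.9242.
y² = -3·√(5)/2 - 5/2 < 0 has no real solution.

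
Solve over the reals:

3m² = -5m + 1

Rearrange to standard form: 3m² + 5m - 1 = 0.
Discriminant: (5)² − 4·3·(-1) = 37.
Quadratic formula: m = (-5 ± √37) / 6.
So m = -5/6 + √(37)/6 ≈ 0.1805 or m = -√(37)/6 - 5/6 ≈ -1.8471.

m = -1.8471 or m = 0.1805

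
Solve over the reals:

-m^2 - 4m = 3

m = -3 or m = -1

Bring every term to one side: -m^2 - 4m - 3 = 0.
Factor: -1(m + 1)(m + 3) = 0.
So m = -1 or m = -3.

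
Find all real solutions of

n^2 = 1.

Bring every term to one side: n^2 - 1 = 0.
Factor: (n + 1)(n - 1) = 0.
So n = -1 or n = 1.

n = -1 or n = 1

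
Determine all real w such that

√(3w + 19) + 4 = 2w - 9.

w = 10

Isolate the radical: √(3w + 19) = 2w - 13.
Square both sides: 3w + 19 = (2w - 13)².
Expand and rearrange: 4w² - 55w + 150 = 0.
Solving gives w = 10 or w = 3.75.
Check each candidate in the original equation:
  w = 10: √(49) = 7, while 2w - 13 = 7 — valid.
  w = 3.75: √(30.25) = 5.5, while 2w - 13 = -5.5 — extraneous.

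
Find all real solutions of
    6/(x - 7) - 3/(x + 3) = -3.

Multiply both sides by (x - 7)(x + 3):
6(x + 3) - 3(x - 7) = -3(x - 7)(x + 3).
Expand and collect terms: -3x² + 9x + 24 = 0.
By the quadratic formula, x = (-9 ± √369) / -6, so x ≈ -1.7016 or x ≈ 4.7016.
Neither value makes a denominator zero (x ≠ 7, x ≠ -3), so both are valid.

x = -1.7016 or x = 4.7016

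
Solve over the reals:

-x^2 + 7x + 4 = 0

Discriminant: (7)^2 - 4*(-1)*4 = 65.
Quadratic formula: x = (-7 +/- sqrt(65)) / (-2).
So x = 7/2 - sqrt(65)/2 ~= -0.5311 or x = 7/2 + sqrt(65)/2 ~= 7.5311.

x = -0.5311 or x = 7.5311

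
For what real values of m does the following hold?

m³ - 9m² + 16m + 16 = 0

m = -0.7016 or m = 4 or m = 5.7016

Possible rational roots are divisors of 16. Testing m = 4 gives 0, so (m - 4) is a factor.
Divide: m³ - 9m² + 16m + 16 = (m - 4)(m² - 5m - 4).
Apply the quadratic formula to m² - 5m - 4 = 0: m = (5 ± √41)/2, i.e. m ≈ 5.7016 or m ≈ -0.7016.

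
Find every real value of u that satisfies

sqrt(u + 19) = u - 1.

Square both sides: u + 19 = (u - 1)^2.
Expand and rearrange: u^2 - 3u - 18 = 0.
Solving gives u = 6 or u = -3.
Check each candidate in the original equation:
  u = 6: sqrt(25) = 5, while u - 1 = 5 — valid.
  u = -3: sqrt(16) = 4, while u - 1 = -4 — extraneous.

u = 6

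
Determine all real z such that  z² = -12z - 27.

Bring every term to one side: z² + 12z + 27 = 0.
Factor: (z + 3)(z + 9) = 0.
So z = -3 or z = -9.

z = -9 or z = -3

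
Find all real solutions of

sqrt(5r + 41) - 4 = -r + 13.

Isolate the radical: sqrt(5r + 41) = -r + 17.
Square both sides: 5r + 41 = (-r + 17)^2.
Expand and rearrange: r^2 - 39r + 248 = 0.
Solving gives r = 31 or r = 8.
Check each candidate in the original equation:
  r = 31: sqrt(196) = 14, while -r + 17 = -14 — extraneous.
  r = 8: sqrt(81) = 9, while -r + 17 = 9 — valid.

r = 8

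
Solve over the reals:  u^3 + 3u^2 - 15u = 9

Rearrange: u^3 + 3u^2 - 15u - 9 = 0.
Possible rational roots are divisors of -9. Testing u = 3 gives 0, so (u - 3) is a factor.
Divide: u^3 + 3u^2 - 15u - 9 = (u - 3)(u^2 + 6u + 3).
Apply the quadratic formula to u^2 + 6u + 3 = 0: u = (-6 +/- sqrt(24))/2, i.e. u ~= -0.5505 or u ~= -5.4495.

u = -5.4495 or u = -0.5505 or u = 3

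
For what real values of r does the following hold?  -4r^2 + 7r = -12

r = -1.0655 or r = 2.8155

Rearrange to standard form: -4r^2 + 7r + 12 = 0.
Discriminant: (7)^2 - 4*(-4)*12 = 241.
Quadratic formula: r = (-7 +/- sqrt(241)) / (-8).
So r = 7/8 - sqrt(241)/8 ~= -1.0655 or r = 7/8 + sqrt(241)/8 ~= 2.8155.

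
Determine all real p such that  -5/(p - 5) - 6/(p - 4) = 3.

Multiply both sides by (p - 5)(p - 4):
-5(p - 4) - 6(p - 5) = 3(p - 5)(p - 4).
Expand and collect terms: 3p² - 16p + 10 = 0.
By the quadratic formula, p = (16 ± √136) / 6, so p ≈ 4.6103 or p ≈ 0.723.
Neither value makes a denominator zero (p ≠ 5, p ≠ 4), so both are valid.

p = 0.723 or p = 4.6103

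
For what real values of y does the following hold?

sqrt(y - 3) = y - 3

Square both sides: y - 3 = (y - 3)^2.
Expand and rearrange: y^2 - 7y + 12 = 0.
Solving gives y = 4 or y = 3.
Check each candidate in the original equation:
  y = 4: sqrt(1) = 1, while y - 3 = 1 — valid.
  y = 3: sqrt(0) = 0, while y - 3 = 0 — valid.

y = 3 or y = 4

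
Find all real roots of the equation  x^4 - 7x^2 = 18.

x = -3 or x = 3

Let u = x^2. The equation becomes u^2 - 7u - 18 = 0.
Factor: (u - 9)(u + 2) = 0, so u = 9 or u = -2.
x^2 = 9 gives x = +/-3.
x^2 = -2 < 0 has no real solution.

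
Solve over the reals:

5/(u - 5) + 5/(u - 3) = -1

u = -6.099 or u = 4.099

Multiply both sides by (u - 5)(u - 3):
5(u - 3) + 5(u - 5) = -(u - 5)(u - 3).
Expand and collect terms: -u² - 2u + 25 = 0.
By the quadratic formula, u = (2 ± √104) / -2, so u ≈ -6.099 or u ≈ 4.099.
Neither value makes a denominator zero (u ≠ 5, u ≠ 3), so both are valid.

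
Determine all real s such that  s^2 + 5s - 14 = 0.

Factor: (s + 7)(s - 2) = 0.
So s = -7 or s = 2.

s = -7 or s = 2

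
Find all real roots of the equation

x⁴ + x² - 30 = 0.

Let u = x². The equation becomes u² + u - 30 = 0.
Factor: (u + 6)(u - 5) = 0, so u = -6 or u = 5.
x² = -6 < 0 has no real solution.
x² = 5 gives x = ±√(5) ≈ ±2.2361.

x = -2.2361 or x = 2.2361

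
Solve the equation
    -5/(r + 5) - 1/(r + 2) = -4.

r = -3.8956 or r = -1.6044

Multiply both sides by (r + 5)(r + 2):
-5(r + 2) - (r + 5) = -4(r + 5)(r + 2).
Expand and collect terms: -4r^2 - 22r - 25 = 0.
By the quadratic formula, r = (22 +/- sqrt(84)) / -8, so r ~= -3.8956 or r ~= -1.6044.
Neither value makes a denominator zero (r != -5, r != -2), so both are valid.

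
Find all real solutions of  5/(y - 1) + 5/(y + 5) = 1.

y = -2.831 or y = 8.831

Multiply both sides by (y - 1)(y + 5):
5(y + 5) + 5(y - 1) = (y - 1)(y + 5).
Expand and collect terms: y² - 6y - 25 = 0.
By the quadratic formula, y = (6 ± √136) / 2, so y ≈ 8.831 or y ≈ -2.831.
Neither value makes a denominator zero (y ≠ 1, y ≠ -5), so both are valid.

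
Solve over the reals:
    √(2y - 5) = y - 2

Square both sides: 2y - 5 = (y - 2)².
Expand and rearrange: y² - 6y + 9 = 0.
This gives the repeated root y = 3.
Check in the original equation:
  y = 3: √(1) = 1, while y - 2 = 1 — valid.

y = 3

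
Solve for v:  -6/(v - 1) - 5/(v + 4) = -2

v = -2.631 or v = 5.131

Multiply both sides by (v - 1)(v + 4):
-6(v + 4) - 5(v - 1) = -2(v - 1)(v + 4).
Expand and collect terms: -2v² + 5v + 27 = 0.
By the quadratic formula, v = (-5 ± √241) / -4, so v ≈ -2.631 or v ≈ 5.131.
Neither value makes a denominator zero (v ≠ 1, v ≠ -4), so both are valid.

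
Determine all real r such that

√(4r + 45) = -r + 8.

Square both sides: 4r + 45 = (-r + 8)².
Expand and rearrange: r² - 20r + 19 = 0.
Solving gives r = 19 or r = 1.
Check each candidate in the original equation:
  r = 19: √(121) = 11, while -r + 8 = -11 — extraneous.
  r = 1: √(49) = 7, while -r + 8 = 7 — valid.

r = 1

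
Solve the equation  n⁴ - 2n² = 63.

n = -3 or n = 3

Let u = n². The equation becomes u² - 2u - 63 = 0.
Factor: (u - 9)(u + 7) = 0, so u = 9 or u = -7.
n² = 9 gives n = ±3.
n² = -7 < 0 has no real solution.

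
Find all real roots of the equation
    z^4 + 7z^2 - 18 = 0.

z = -1.4142 or z = 1.4142

Let u = z^2. The equation becomes u^2 + 7u - 18 = 0.
Factor: (u + 9)(u - 2) = 0, so u = -9 or u = 2.
z^2 = -9 < 0 has no real solution.
z^2 = 2 gives z = +/-sqrt(2) ~= +/-1.4142.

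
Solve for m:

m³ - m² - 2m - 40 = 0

m = 4

Possible rational roots are divisors of -40. Testing m = 4 gives 0, so (m - 4) is a factor.
Divide: m³ - m² - 2m - 40 = (m - 4)(m² + 3m + 10).
The quadratic m² + 3m + 10 has discriminant -31 < 0, so no further real roots.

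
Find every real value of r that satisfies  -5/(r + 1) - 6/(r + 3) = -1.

Multiply both sides by (r + 1)(r + 3):
-5(r + 3) - 6(r + 1) = -(r + 1)(r + 3).
Expand and collect terms: -r² + 7r + 18 = 0.
Factor or apply the quadratic formula: r = -2 or r = 9.
Neither value makes a denominator zero (r ≠ -1, r ≠ -3), so both are valid.

r = -2 or r = 9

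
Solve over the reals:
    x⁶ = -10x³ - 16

x = -2 or x = -1.2599

Let u = x³. The equation becomes u² + 10u + 16 = 0.
Factor: (u + 2)(u + 8) = 0, so u = -2 or u = -8.
x³ = -2 gives x = -∛(2) ≈ -1.2599.
x³ = -8 gives x = -2.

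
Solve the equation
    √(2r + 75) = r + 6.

Square both sides: 2r + 75 = (r + 6)².
Expand and rearrange: r² + 10r - 39 = 0.
Solving gives r = 3 or r = -13.
Check each candidate in the original equation:
  r = 3: √(81) = 9, while r + 6 = 9 — valid.
  r = -13: √(49) = 7, while r + 6 = -7 — extraneous.

r = 3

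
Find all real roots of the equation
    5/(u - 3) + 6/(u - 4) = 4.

Multiply both sides by (u - 3)(u - 4):
5(u - 4) + 6(u - 3) = 4(u - 3)(u - 4).
Expand and collect terms: 4u^2 - 39u + 86 = 0.
By the quadratic formula, u = (39 +/- sqrt(145)) / 8, so u ~= 6.3802 or u ~= 3.3698.
Neither value makes a denominator zero (u != 3, u != 4), so both are valid.

u = 3.3698 or u = 6.3802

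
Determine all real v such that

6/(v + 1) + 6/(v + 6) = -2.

v = -10.4051 or v = -2.5949

Multiply both sides by (v + 1)(v + 6):
6(v + 6) + 6(v + 1) = -2(v + 1)(v + 6).
Expand and collect terms: -2v² - 26v - 54 = 0.
By the quadratic formula, v = (26 ± √244) / -4, so v ≈ -10.4051 or v ≈ -2.5949.
Neither value makes a denominator zero (v ≠ -1, v ≠ -6), so both are valid.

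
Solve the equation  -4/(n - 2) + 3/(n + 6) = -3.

n = -6.8693 or n = 3.2026

Multiply both sides by (n - 2)(n + 6):
-4(n + 6) + 3(n - 2) = -3(n - 2)(n + 6).
Expand and collect terms: -3n² - 11n + 66 = 0.
By the quadratic formula, n = (11 ± √913) / -6, so n ≈ -6.8693 or n ≈ 3.2026.
Neither value makes a denominator zero (n ≠ 2, n ≠ -6), so both are valid.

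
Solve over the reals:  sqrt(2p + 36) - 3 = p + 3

p = 0

Isolate the radical: sqrt(2p + 36) = p + 6.
Square both sides: 2p + 36 = (p + 6)^2.
Expand and rearrange: p^2 + 10p = 0.
Solving gives p = 0 or p = -10.
Check each candidate in the original equation:
  p = 0: sqrt(36) = 6, while p + 6 = 6 — valid.
  p = -10: sqrt(16) = 4, while p + 6 = -4 — extraneous.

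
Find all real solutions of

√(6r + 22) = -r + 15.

Square both sides: 6r + 22 = (-r + 15)².
Expand and rearrange: r² - 36r + 203 = 0.
Solving gives r = 29 or r = 7.
Check each candidate in the original equation:
  r = 29: √(196) = 14, while -r + 15 = -14 — extraneous.
  r = 7: √(64) = 8, while -r + 15 = 8 — valid.

r = 7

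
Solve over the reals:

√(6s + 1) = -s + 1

s = 0

Square both sides: 6s + 1 = (-s + 1)².
Expand and rearrange: s² - 8s = 0.
Solving gives s = 8 or s = 0.
Check each candidate in the original equation:
  s = 8: √(49) = 7, while -s + 1 = -7 — extraneous.
  s = 0: √(1) = 1, while -s + 1 = 1 — valid.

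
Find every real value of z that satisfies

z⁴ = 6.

z = -1.5651 or z = 1.5651

Let u = z². The equation becomes u² - 6 = 0.
By the quadratic formula, u = √(6) or u = -√(6).
z² = √(6) gives z = ±6^(1/4) ≈ ±1.5651.
z² = -√(6) < 0 has no real solution.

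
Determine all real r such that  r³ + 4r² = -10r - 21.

r = -3

Rearrange: r³ + 4r² + 10r + 21 = 0.
Possible rational roots are divisors of 21. Testing r = -3 gives 0, so (r + 3) is a factor.
Divide: r³ + 4r² + 10r + 21 = (r + 3)(r² + r + 7).
The quadratic r² + r + 7 has discriminant -27 < 0, so no further real roots.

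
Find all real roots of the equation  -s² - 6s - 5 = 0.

Factor: -1(s + 1)(s + 5) = 0.
So s = -1 or s = -5.

s = -5 or s = -1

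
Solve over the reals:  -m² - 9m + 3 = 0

m = -9.3218 or m = 0.3218

Discriminant: (-9)² − 4·(-1)·3 = 93.
Quadratic formula: m = (9 ± √93) / (-2).
So m = -√(93)/2 - 9/2 ≈ -9.3218 or m = -9/2 + √(93)/2 ≈ 0.3218.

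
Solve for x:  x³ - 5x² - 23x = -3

Rearrange: x³ - 5x² - 23x + 3 = 0.
Possible rational roots are divisors of 3. Testing x = -3 gives 0, so (x + 3) is a factor.
Divide: x³ - 5x² - 23x + 3 = (x + 3)(x² - 8x + 1).
Apply the quadratic formula to x² - 8x + 1 = 0: x = (8 ± √60)/2, i.e. x ≈ 7.873 or x ≈ 0.127.

x = -3 or x = 0.127 or x = 7.873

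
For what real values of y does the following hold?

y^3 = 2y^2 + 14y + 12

y = -2 or y = -1.1623 or y = 5.1623

Rearrange: y^3 - 2y^2 - 14y - 12 = 0.
Possible rational roots are divisors of -12. Testing y = -2 gives 0, so (y + 2) is a factor.
Divide: y^3 - 2y^2 - 14y - 12 = (y + 2)(y^2 - 4y - 6).
Apply the quadratic formula to y^2 - 4y - 6 = 0: y = (4 +/- sqrt(40))/2, i.e. y ~= 5.1623 or y ~= -1.1623.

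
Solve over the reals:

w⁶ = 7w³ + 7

Let u = w³. The equation becomes u² - 7u - 7 = 0.
By the quadratic formula, u = 7/2 + √(77)/2 or u = 7/2 - √(77)/2.
w³ = 7/2 + √(77)/2 gives w = ∛(7/2 + √(77)/2) ≈ 1.9906.
w³ = 7/2 - √(77)/2 gives w = -∛(-7/2 + √(77)/2) ≈ -0.961.

w = -0.961 or w = 1.9906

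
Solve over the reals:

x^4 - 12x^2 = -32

x = -2.8284 or x = -2 or x = 2 or x = 2.8284

Let u = x^2. The equation becomes u^2 - 12u + 32 = 0.
Factor: (u - 8)(u - 4) = 0, so u = 8 or u = 4.
x^2 = 8 gives x = +/-2*sqrt(2) ~= +/-2.8284.
x^2 = 4 gives x = +/-2.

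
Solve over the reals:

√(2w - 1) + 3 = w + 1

w = 5

Isolate the radical: √(2w - 1) = w - 2.
Square both sides: 2w - 1 = (w - 2)².
Expand and rearrange: w² - 6w + 5 = 0.
Solving gives w = 5 or w = 1.
Check each candidate in the original equation:
  w = 5: √(9) = 3, while w - 2 = 3 — valid.
  w = 1: √(1) = 1, while w - 2 = -1 — extraneous.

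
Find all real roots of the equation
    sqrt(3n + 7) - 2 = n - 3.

n = 6

Isolate the radical: sqrt(3n + 7) = n - 1.
Square both sides: 3n + 7 = (n - 1)^2.
Expand and rearrange: n^2 - 5n - 6 = 0.
Solving gives n = 6 or n = -1.
Check each candidate in the original equation:
  n = 6: sqrt(25) = 5, while n - 1 = 5 — valid.
  n = -1: sqrt(4) = 2, while n - 1 = -2 — extraneous.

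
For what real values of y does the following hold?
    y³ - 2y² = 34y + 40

y = -4 or y = -1.3589 or y = 7.3589

Rearrange: y³ - 2y² - 34y - 40 = 0.
Possible rational roots are divisors of -40. Testing y = -4 gives 0, so (y + 4) is a factor.
Divide: y³ - 2y² - 34y - 40 = (y + 4)(y² - 6y - 10).
Apply the quadratic formula to y² - 6y - 10 = 0: y = (6 ± √76)/2, i.e. y ≈ 7.3589 or y ≈ -1.3589.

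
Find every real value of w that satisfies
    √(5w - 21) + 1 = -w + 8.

Isolate the radical: √(5w - 21) = -w + 7.
Square both sides: 5w - 21 = (-w + 7)².
Expand and rearrange: w² - 19w + 70 = 0.
Solving gives w = 14 or w = 5.
Check each candidate in the original equation:
  w = 14: √(49) = 7, while -w + 7 = -7 — extraneous.
  w = 5: √(4) = 2, while -w + 7 = 2 — valid.

w = 5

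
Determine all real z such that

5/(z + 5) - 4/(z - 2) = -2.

Multiply both sides by (z + 5)(z - 2):
5(z - 2) - 4(z + 5) = -2(z + 5)(z - 2).
Expand and collect terms: -2z² - 7z + 50 = 0.
By the quadratic formula, z = (7 ± √449) / -4, so z ≈ -7.0474 or z ≈ 3.5474.
Neither value makes a denominator zero (z ≠ -5, z ≠ 2), so both are valid.

z = -7.0474 or z = 3.5474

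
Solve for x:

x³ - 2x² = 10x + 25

Rearrange: x³ - 2x² - 10x - 25 = 0.
Possible rational roots are divisors of -25. Testing x = 5 gives 0, so (x - 5) is a factor.
Divide: x³ - 2x² - 10x - 25 = (x - 5)(x² + 3x + 5).
The quadratic x² + 3x + 5 has discriminant -11 < 0, so no further real roots.

x = 5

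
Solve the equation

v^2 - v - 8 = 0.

Discriminant: (-1)^2 - 4*1*(-8) = 33.
Quadratic formula: v = (1 +/- sqrt(33)) / 2.
So v = 1/2 + sqrt(33)/2 ~= 3.3723 or v = 1/2 - sqrt(33)/2 ~= -2.3723.

v = -2.3723 or v = 3.3723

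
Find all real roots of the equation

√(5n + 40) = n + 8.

Square both sides: 5n + 40 = (n + 8)².
Expand and rearrange: n² + 11n + 24 = 0.
Solving gives n = -3 or n = -8.
Check each candidate in the original equation:
  n = -3: √(25) = 5, while n + 8 = 5 — valid.
  n = -8: √(0) = 0, while n + 8 = 0 — valid.

n = -8 or n = -3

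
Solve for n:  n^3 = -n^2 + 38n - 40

Rearrange: n^3 + n^2 - 38n + 40 = 0.
Possible rational roots are divisors of 40. Testing n = 5 gives 0, so (n - 5) is a factor.
Divide: n^3 + n^2 - 38n + 40 = (n - 5)(n^2 + 6n - 8).
Apply the quadratic formula to n^2 + 6n - 8 = 0: n = (-6 +/- sqrt(68))/2, i.e. n ~= 1.1231 or n ~= -7.1231.

n = -7.1231 or n = 1.1231 or n = 5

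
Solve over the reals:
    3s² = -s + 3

s = -1.1805 or s = 0.8471

Rearrange to standard form: 3s² + s - 3 = 0.
Discriminant: (1)² − 4·3·(-3) = 37.
Quadratic formula: s = (-1 ± √37) / 6.
So s = -1/6 + √(37)/6 ≈ 0.8471 or s = -√(37)/6 - 1/6 ≈ -1.1805.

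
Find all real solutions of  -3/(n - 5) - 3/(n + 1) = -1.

n = 0.7574 or n = 9.2426

Multiply both sides by (n - 5)(n + 1):
-3(n + 1) - 3(n - 5) = -(n - 5)(n + 1).
Expand and collect terms: -n² + 10n - 7 = 0.
By the quadratic formula, n = (-10 ± √72) / -2, so n ≈ 0.7574 or n ≈ 9.2426.
Neither value makes a denominator zero (n ≠ 5, n ≠ -1), so both are valid.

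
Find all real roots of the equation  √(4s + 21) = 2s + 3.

s = 1

Square both sides: 4s + 21 = (2s + 3)².
Expand and rearrange: 4s² + 8s - 12 = 0.
Solving gives s = 1 or s = -3.
Check each candidate in the original equation:
  s = 1: √(25) = 5, while 2s + 3 = 5 — valid.
  s = -3: √(9) = 3, while 2s + 3 = -3 — extraneous.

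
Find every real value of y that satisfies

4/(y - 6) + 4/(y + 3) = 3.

y = -1.86 or y = 7.5267

Multiply both sides by (y - 6)(y + 3):
4(y + 3) + 4(y - 6) = 3(y - 6)(y + 3).
Expand and collect terms: 3y^2 - 17y - 42 = 0.
By the quadratic formula, y = (17 +/- sqrt(793)) / 6, so y ~= 7.5267 or y ~= -1.86.
Neither value makes a denominator zero (y != 6, y != -3), so both are valid.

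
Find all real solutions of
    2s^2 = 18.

Bring every term to one side: 2s^2 - 18 = 0.
Factor: 2(s + 3)(s - 3) = 0.
So s = -3 or s = 3.

s = -3 or s = 3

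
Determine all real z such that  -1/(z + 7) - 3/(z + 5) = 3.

Multiply both sides by (z + 7)(z + 5):
-(z + 5) - 3(z + 7) = 3(z + 7)(z + 5).
Expand and collect terms: 3z² + 40z + 131 = 0.
By the quadratic formula, z = (-40 ± √28) / 6, so z ≈ -5.7847 or z ≈ -7.5486.
Neither value makes a denominator zero (z ≠ -7, z ≠ -5), so both are valid.

z = -7.5486 or z = -5.7847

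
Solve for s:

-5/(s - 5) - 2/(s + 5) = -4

s = -4.5578 or s = 6.3078

Multiply both sides by (s - 5)(s + 5):
-5(s + 5) - 2(s - 5) = -4(s - 5)(s + 5).
Expand and collect terms: -4s² + 7s + 115 = 0.
By the quadratic formula, s = (-7 ± √1889) / -8, so s ≈ -4.5578 or s ≈ 6.3078.
Neither value makes a denominator zero (s ≠ 5, s ≠ -5), so both are valid.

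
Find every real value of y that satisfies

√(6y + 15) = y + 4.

y = -1

Square both sides: 6y + 15 = (y + 4)².
Expand and rearrange: y² + 2y + 1 = 0.
This gives the repeated root y = -1.
Check in the original equation:
  y = -1: √(9) = 3, while y + 4 = 3 — valid.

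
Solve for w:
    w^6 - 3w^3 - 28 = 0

Let u = w^3. The equation becomes u^2 - 3u - 28 = 0.
Factor: (u + 4)(u - 7) = 0, so u = -4 or u = 7.
w^3 = -4 gives w = -(4)^(1/3) ~= -1.5874.
w^3 = 7 gives w = (7)^(1/3) ~= 1.9129.

w = -1.5874 or w = 1.9129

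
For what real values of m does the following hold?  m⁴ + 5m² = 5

Let u = m². The equation becomes u² + 5u - 5 = 0.
By the quadratic formula, u = -5/2 + 3·√(5)/2 or u = -3·√(5)/2 - 5/2.
m² = -5/2 + 3·√(5)/2 gives m = ±√(-5/2 + 3·√(5)/2) ≈ ±0.9242.
m² = -3·√(5)/2 - 5/2 < 0 has no real solution.

m = -0.9242 or m = 0.9242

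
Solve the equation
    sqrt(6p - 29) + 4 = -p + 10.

p = 5

Isolate the radical: sqrt(6p - 29) = -p + 6.
Square both sides: 6p - 29 = (-p + 6)^2.
Expand and rearrange: p^2 - 18p + 65 = 0.
Solving gives p = 13 or p = 5.
Check each candidate in the original equation:
  p = 13: sqrt(49) = 7, while -p + 6 = -7 — extraneous.
  p = 5: sqrt(1) = 1, while -p + 6 = 1 — valid.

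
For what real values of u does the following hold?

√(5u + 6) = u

u = 6

Square both sides: 5u + 6 = (u)².
Expand and rearrange: u² - 5u - 6 = 0.
Solving gives u = 6 or u = -1.
Check each candidate in the original equation:
  u = 6: √(36) = 6, while u = 6 — valid.
  u = -1: √(1) = 1, while u = -1 — extraneous.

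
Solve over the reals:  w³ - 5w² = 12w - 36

Rearrange: w³ - 5w² - 12w + 36 = 0.
Possible rational roots are divisors of 36. Testing w = -3 gives 0, so (w + 3) is a factor.
Divide: w³ - 5w² - 12w + 36 = (w + 3)(w² - 8w + 12).
Factor the quadratic: w = 6 or w = 2.

w = -3 or w = 2 or w = 6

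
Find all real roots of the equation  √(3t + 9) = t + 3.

Square both sides: 3t + 9 = (t + 3)².
Expand and rearrange: t² + 3t = 0.
Solving gives t = 0 or t = -3.
Check each candidate in the original equation:
  t = 0: √(9) = 3, while t + 3 = 3 — valid.
  t = -3: √(0) = 0, while t + 3 = 0 — valid.

t = -3 or t = 0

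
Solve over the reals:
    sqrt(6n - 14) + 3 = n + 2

n = 3 or n = 5

Isolate the radical: sqrt(6n - 14) = n - 1.
Square both sides: 6n - 14 = (n - 1)^2.
Expand and rearrange: n^2 - 8n + 15 = 0.
Solving gives n = 5 or n = 3.
Check each candidate in the original equation:
  n = 5: sqrt(16) = 4, while n - 1 = 4 — valid.
  n = 3: sqrt(4) = 2, while n - 1 = 2 — valid.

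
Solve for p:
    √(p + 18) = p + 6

Square both sides: p + 18 = (p + 6)².
Expand and rearrange: p² + 11p + 18 = 0.
Solving gives p = -2 or p = -9.
Check each candidate in the original equation:
  p = -2: √(16) = 4, while p + 6 = 4 — valid.
  p = -9: √(9) = 3, while p + 6 = -3 — extraneous.

p = -2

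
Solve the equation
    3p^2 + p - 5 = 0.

Discriminant: (1)^2 - 4*3*(-5) = 61.
Quadratic formula: p = (-1 +/- sqrt(61)) / 6.
So p = -1/6 + sqrt(61)/6 ~= 1.135 or p = -sqrt(61)/6 - 1/6 ~= -1.4684.

p = -1.4684 or p = 1.135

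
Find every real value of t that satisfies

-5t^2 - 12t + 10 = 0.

Discriminant: (-12)^2 - 4*(-5)*10 = 344.
Quadratic formula: t = (12 +/- sqrt(344)) / (-10).
So t = -sqrt(86)/5 - 6/5 ~= -3.0547 or t = -6/5 + sqrt(86)/5 ~= 0.6547.

t = -3.0547 or t = 0.6547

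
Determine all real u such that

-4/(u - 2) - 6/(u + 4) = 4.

Multiply both sides by (u - 2)(u + 4):
-4(u + 4) - 6(u - 2) = 4(u - 2)(u + 4).
Expand and collect terms: 4u² + 18u - 28 = 0.
By the quadratic formula, u = (-18 ± √772) / 8, so u ≈ 1.2231 or u ≈ -5.7231.
Neither value makes a denominator zero (u ≠ 2, u ≠ -4), so both are valid.

u = -5.7231 or u = 1.2231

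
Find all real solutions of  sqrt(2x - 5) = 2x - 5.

Square both sides: 2x - 5 = (2x - 5)^2.
Expand and rearrange: 4x^2 - 22x + 30 = 0.
Solving gives x = 3 or x = 2.5.
Check each candidate in the original equation:
  x = 3: sqrt(1) = 1, while 2x - 5 = 1 — valid.
  x = 2.5: sqrt(0) = 0, while 2x - 5 = 0 — valid.

x = 2.5 or x = 3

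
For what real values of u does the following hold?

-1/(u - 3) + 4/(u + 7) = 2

Multiply both sides by (u - 3)(u + 7):
-(u + 7) + 4(u - 3) = 2(u - 3)(u + 7).
Expand and collect terms: 2u² + 5u - 23 = 0.
By the quadratic formula, u = (-5 ± √209) / 4, so u ≈ 2.3642 or u ≈ -4.8642.
Neither value makes a denominator zero (u ≠ 3, u ≠ -7), so both are valid.

u = -4.8642 or u = 2.3642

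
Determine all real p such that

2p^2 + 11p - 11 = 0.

p = -6.3642 or p = 0.8642

Discriminant: (11)^2 - 4*2*(-11) = 209.
Quadratic formula: p = (-11 +/- sqrt(209)) / 4.
So p = -11/4 + sqrt(209)/4 ~= 0.8642 or p = -sqrt(209)/4 - 11/4 ~= -6.3642.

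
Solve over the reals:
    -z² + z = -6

Bring every term to one side: -z² + z + 6 = 0.
Factor: -1(z + 2)(z - 3) = 0.
So z = -2 or z = 3.

z = -2 or z = 3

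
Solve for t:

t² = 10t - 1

t = 0.101 or t = 9.899

Rearrange to standard form: t² - 10t + 1 = 0.
Discriminant: (-10)² − 4·1·1 = 96.
Quadratic formula: t = (10 ± √96) / 2.
So t = 2·√(6) + 5 ≈ 9.899 or t = 5 - 2·√(6) ≈ 0.101.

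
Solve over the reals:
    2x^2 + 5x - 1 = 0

Discriminant: (5)^2 - 4*2*(-1) = 33.
Quadratic formula: x = (-5 +/- sqrt(33)) / 4.
So x = -5/4 + sqrt(33)/4 ~= 0.1861 or x = -sqrt(33)/4 - 5/4 ~= -2.6861.

x = -2.6861 or x = 0.1861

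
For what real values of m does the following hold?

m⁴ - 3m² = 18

m = -2.4495 or m = 2.4495

Let u = m². The equation becomes u² - 3u - 18 = 0.
Factor: (u - 6)(u + 3) = 0, so u = 6 or u = -3.
m² = 6 gives m = ±√(6) ≈ ±2.4495.
m² = -3 < 0 has no real solution.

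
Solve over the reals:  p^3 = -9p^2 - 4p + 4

p = -8.4721 or p = -1 or p = 0.4721

Rearrange: p^3 + 9p^2 + 4p - 4 = 0.
Possible rational roots are divisors of -4. Testing p = -1 gives 0, so (p + 1) is a factor.
Divide: p^3 + 9p^2 + 4p - 4 = (p + 1)(p^2 + 8p - 4).
Apply the quadratic formula to p^2 + 8p - 4 = 0: p = (-8 +/- sqrt(80))/2, i.e. p ~= 0.4721 or p ~= -8.4721.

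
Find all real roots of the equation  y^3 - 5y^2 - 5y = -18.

y = -2 or y = 1.6972 or y = 5.3028

Rearrange: y^3 - 5y^2 - 5y + 18 = 0.
Possible rational roots are divisors of 18. Testing y = -2 gives 0, so (y + 2) is a factor.
Divide: y^3 - 5y^2 - 5y + 18 = (y + 2)(y^2 - 7y + 9).
Apply the quadratic formula to y^2 - 7y + 9 = 0: y = (7 +/- sqrt(13))/2, i.e. y ~= 5.3028 or y ~= 1.6972.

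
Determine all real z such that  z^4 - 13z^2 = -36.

z = -3 or z = -2 or z = 2 or z = 3

Let u = z^2. The equation becomes u^2 - 13u + 36 = 0.
Factor: (u - 4)(u - 9) = 0, so u = 4 or u = 9.
z^2 = 4 gives z = +/-2.
z^2 = 9 gives z = +/-3.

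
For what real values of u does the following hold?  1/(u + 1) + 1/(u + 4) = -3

Multiply both sides by (u + 1)(u + 4):
(u + 4) + (u + 1) = -3(u + 1)(u + 4).
Expand and collect terms: -3u² - 17u - 17 = 0.
By the quadratic formula, u = (17 ± √85) / -6, so u ≈ -4.3699 or u ≈ -1.2967.
Neither value makes a denominator zero (u ≠ -1, u ≠ -4), so both are valid.

u = -4.3699 or u = -1.2967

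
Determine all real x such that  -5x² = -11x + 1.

Rearrange to standard form: -5x² + 11x - 1 = 0.
Discriminant: (11)² − 4·(-5)·(-1) = 101.
Quadratic formula: x = (-11 ± √101) / (-10).
So x = 11/10 - √(101)/10 ≈ 0.095 or x = √(101)/10 + 11/10 ≈ 2.105.

x = 0.095 or x = 2.105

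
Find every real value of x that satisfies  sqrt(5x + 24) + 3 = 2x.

Isolate the radical: sqrt(5x + 24) = 2x - 3.
Square both sides: 5x + 24 = (2x - 3)^2.
Expand and rearrange: 4x^2 - 17x - 15 = 0.
Solving gives x = 5 or x = -0.75.
Check each candidate in the original equation:
  x = 5: sqrt(49) = 7, while 2x - 3 = 7 — valid.
  x = -0.75: sqrt(20.25) = 4.5, while 2x - 3 = -4.5 — extraneous.

x = 5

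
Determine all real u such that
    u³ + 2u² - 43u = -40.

Rearrange: u³ + 2u² - 43u + 40 = 0.
Possible rational roots are divisors of 40. Testing u = 5 gives 0, so (u - 5) is a factor.
Divide: u³ + 2u² - 43u + 40 = (u - 5)(u² + 7u - 8).
Factor the quadratic: u = 1 or u = -8.

u = -8 or u = 1 or u = 5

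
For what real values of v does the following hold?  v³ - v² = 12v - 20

v = -3.7016 or v = 2 or v = 2.7016

Rearrange: v³ - v² - 12v + 20 = 0.
Possible rational roots are divisors of 20. Testing v = 2 gives 0, so (v - 2) is a factor.
Divide: v³ - v² - 12v + 20 = (v - 2)(v² + v - 10).
Apply the quadratic formula to v² + v - 10 = 0: v = (-1 ± √41)/2, i.e. v ≈ 2.7016 or v ≈ -3.7016.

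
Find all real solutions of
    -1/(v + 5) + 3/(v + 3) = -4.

Multiply both sides by (v + 5)(v + 3):
-(v + 3) + 3(v + 5) = -4(v + 5)(v + 3).
Expand and collect terms: -4v^2 - 34v - 72 = 0.
Factor or apply the quadratic formula: v = -4.5 or v = -4.
Neither value makes a denominator zero (v != -5, v != -3), so both are valid.

v = -4.5 or v = -4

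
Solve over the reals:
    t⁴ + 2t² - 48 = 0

Let u = t². The equation becomes u² + 2u - 48 = 0.
Factor: (u + 8)(u - 6) = 0, so u = -8 or u = 6.
t² = -8 < 0 has no real solution.
t² = 6 gives t = ±√(6) ≈ ±2.4495.

t = -2.4495 or t = 2.4495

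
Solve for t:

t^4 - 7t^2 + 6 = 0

t = -2.4495 or t = -1 or t = 1 or t = 2.4495

Let u = t^2. The equation becomes u^2 - 7u + 6 = 0.
Factor: (u - 1)(u - 6) = 0, so u = 1 or u = 6.
t^2 = 1 gives t = +/-1.
t^2 = 6 gives t = +/-sqrt(6) ~= +/-2.4495.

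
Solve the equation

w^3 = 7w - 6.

Rearrange: w^3 - 7w + 6 = 0.
Possible rational roots are divisors of 6. Testing w = -3 gives 0, so (w + 3) is a factor.
Divide: w^3 - 7w + 6 = (w + 3)(w^2 - 3w + 2).
Factor the quadratic: w = 2 or w = 1.

w = -3 or w = 1 or w = 2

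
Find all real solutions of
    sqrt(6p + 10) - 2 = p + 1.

Isolate the radical: sqrt(6p + 10) = p + 3.
Square both sides: 6p + 10 = (p + 3)^2.
Expand and rearrange: p^2 - 1 = 0.
Solving gives p = 1 or p = -1.
Check each candidate in the original equation:
  p = 1: sqrt(16) = 4, while p + 3 = 4 — valid.
  p = -1: sqrt(4) = 2, while p + 3 = 2 — valid.

p = -1 or p = 1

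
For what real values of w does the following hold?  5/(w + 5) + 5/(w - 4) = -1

Multiply both sides by (w + 5)(w - 4):
5(w - 4) + 5(w + 5) = -(w + 5)(w - 4).
Expand and collect terms: -w^2 - 11w + 15 = 0.
By the quadratic formula, w = (11 +/- sqrt(181)) / -2, so w ~= -12.2268 or w ~= 1.2268.
Neither value makes a denominator zero (w != -5, w != 4), so both are valid.

w = -12.2268 or w = 1.2268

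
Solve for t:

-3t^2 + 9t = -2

t = -0.2078 or t = 3.2078

Rearrange to standard form: -3t^2 + 9t + 2 = 0.
Discriminant: (9)^2 - 4*(-3)*2 = 105.
Quadratic formula: t = (-9 +/- sqrt(105)) / (-6).
So t = 3/2 - sqrt(105)/6 ~= -0.2078 or t = 3/2 + sqrt(105)/6 ~= 3.2078.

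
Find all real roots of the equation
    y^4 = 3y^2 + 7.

y = -2.1311 or y = 2.1311

Let u = y^2. The equation becomes u^2 - 3u - 7 = 0.
By the quadratic formula, u = 3/2 + sqrt(37)/2 or u = 3/2 - sqrt(37)/2.
y^2 = 3/2 + sqrt(37)/2 gives y = +/-sqrt(3/2 + sqrt(37)/2) ~= +/-2.1311.
y^2 = 3/2 - sqrt(37)/2 < 0 has no real solution.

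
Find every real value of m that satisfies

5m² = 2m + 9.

m = -1.1565 or m = 1.5565

Rearrange to standard form: 5m² - 2m - 9 = 0.
Discriminant: (-2)² − 4·5·(-9) = 184.
Quadratic formula: m = (2 ± √184) / 10.
So m = 1/5 + √(46)/5 ≈ 1.5565 or m = 1/5 - √(46)/5 ≈ -1.1565.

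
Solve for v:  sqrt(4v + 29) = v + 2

v = 5

Square both sides: 4v + 29 = (v + 2)^2.
Expand and rearrange: v^2 - 25 = 0.
Solving gives v = 5 or v = -5.
Check each candidate in the original equation:
  v = 5: sqrt(49) = 7, while v + 2 = 7 — valid.
  v = -5: sqrt(9) = 3, while v + 2 = -3 — extraneous.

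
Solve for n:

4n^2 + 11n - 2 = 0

n = -2.9212 or n = 0.1712

Discriminant: (11)^2 - 4*4*(-2) = 153.
Quadratic formula: n = (-11 +/- sqrt(153)) / 8.
So n = -11/8 + 3*sqrt(17)/8 ~= 0.1712 or n = -3*sqrt(17)/8 - 11/8 ~= -2.9212.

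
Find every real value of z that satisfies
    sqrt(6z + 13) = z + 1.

z = 6

Square both sides: 6z + 13 = (z + 1)^2.
Expand and rearrange: z^2 - 4z - 12 = 0.
Solving gives z = 6 or z = -2.
Check each candidate in the original equation:
  z = 6: sqrt(49) = 7, while z + 1 = 7 — valid.
  z = -2: sqrt(1) = 1, while z + 1 = -1 — extraneous.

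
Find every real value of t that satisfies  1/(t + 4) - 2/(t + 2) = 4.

Multiply both sides by (t + 4)(t + 2):
(t + 2) - 2(t + 4) = 4(t + 4)(t + 2).
Expand and collect terms: 4t^2 + 25t + 38 = 0.
By the quadratic formula, t = (-25 +/- sqrt(17)) / 8, so t ~= -2.6096 or t ~= -3.6404.
Neither value makes a denominator zero (t != -4, t != -2), so both are valid.

t = -3.6404 or t = -2.6096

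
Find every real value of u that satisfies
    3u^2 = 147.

Bring every term to one side: 3u^2 - 147 = 0.
Factor: 3(u + 7)(u - 7) = 0.
So u = -7 or u = 7.

u = -7 or u = 7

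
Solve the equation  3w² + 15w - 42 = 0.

Factor: 3(w - 2)(w + 7) = 0.
So w = 2 or w = -7.

w = -7 or w = 2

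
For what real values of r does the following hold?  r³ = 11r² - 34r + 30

Rearrange: r³ - 11r² + 34r - 30 = 0.
Possible rational roots are divisors of -30. Testing r = 3 gives 0, so (r - 3) is a factor.
Divide: r³ - 11r² + 34r - 30 = (r - 3)(r² - 8r + 10).
Apply the quadratic formula to r² - 8r + 10 = 0: r = (8 ± √24)/2, i.e. r ≈ 6.4495 or r ≈ 1.5505.

r = 1.5505 or r = 3 or r = 6.4495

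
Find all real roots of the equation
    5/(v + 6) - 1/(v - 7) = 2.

Multiply both sides by (v + 6)(v - 7):
5(v - 7) - (v + 6) = 2(v + 6)(v - 7).
Expand and collect terms: 2v² - 6v - 43 = 0.
By the quadratic formula, v = (6 ± √380) / 4, so v ≈ 6.3734 or v ≈ -3.3734.
Neither value makes a denominator zero (v ≠ -6, v ≠ 7), so both are valid.

v = -3.3734 or v = 6.3734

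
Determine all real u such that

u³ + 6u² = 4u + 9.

Rearrange: u³ + 6u² - 4u - 9 = 0.
Possible rational roots are divisors of -9. Testing u = -1 gives 0, so (u + 1) is a factor.
Divide: u³ + 6u² - 4u - 9 = (u + 1)(u² + 5u - 9).
Apply the quadratic formula to u² + 5u - 9 = 0: u = (-5 ± √61)/2, i.e. u ≈ 1.4051 or u ≈ -6.4051.

u = -6.4051 or u = -1 or u = 1.4051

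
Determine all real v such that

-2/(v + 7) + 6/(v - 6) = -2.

v = -5.6533 or v = 2.6533

Multiply both sides by (v + 7)(v - 6):
-2(v - 6) + 6(v + 7) = -2(v + 7)(v - 6).
Expand and collect terms: -2v² - 6v + 30 = 0.
By the quadratic formula, v = (6 ± √276) / -4, so v ≈ -5.6533 or v ≈ 2.6533.
Neither value makes a denominator zero (v ≠ -7, v ≠ 6), so both are valid.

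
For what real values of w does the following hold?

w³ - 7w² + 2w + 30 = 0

w = -1.7417 or w = 3 or w = 5.7417

Possible rational roots are divisors of 30. Testing w = 3 gives 0, so (w - 3) is a factor.
Divide: w³ - 7w² + 2w + 30 = (w - 3)(w² - 4w - 10).
Apply the quadratic formula to w² - 4w - 10 = 0: w = (4 ± √56)/2, i.e. w ≈ 5.7417 or w ≈ -1.7417.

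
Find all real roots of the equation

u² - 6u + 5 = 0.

Factor: (u - 5)(u - 1) = 0.
So u = 5 or u = 1.

u = 1 or u = 5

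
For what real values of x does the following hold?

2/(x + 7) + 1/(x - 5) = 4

Multiply both sides by (x + 7)(x - 5):
2(x - 5) + (x + 7) = 4(x + 7)(x - 5).
Expand and collect terms: 4x² + 5x - 137 = 0.
By the quadratic formula, x = (-5 ± √2217) / 8, so x ≈ 5.2606 or x ≈ -6.5106.
Neither value makes a denominator zero (x ≠ -7, x ≠ 5), so both are valid.

x = -6.5106 or x = 5.2606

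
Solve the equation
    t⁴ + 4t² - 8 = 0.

Let u = t². The equation becomes u² + 4u - 8 = 0.
By the quadratic formula, u = -2 + 2·√(3) or u = -2·√(3) - 2.
t² = -2 + 2·√(3) gives t = ±√(-2 + 2·√(3)) ≈ ±1.21.
t² = -2·√(3) - 2 < 0 has no real solution.

t = -1.21 or t = 1.21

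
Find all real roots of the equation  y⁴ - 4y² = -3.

Let u = y². The equation becomes u² - 4u + 3 = 0.
Factor: (u - 3)(u - 1) = 0, so u = 3 or u = 1.
y² = 3 gives y = ±√(3) ≈ ±1.7321.
y² = 1 gives y = ±1.

y = -1.7321 or y = -1 or y = 1 or y = 1.7321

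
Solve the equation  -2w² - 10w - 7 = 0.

w = -4.1583 or w = -0.8417

Discriminant: (-10)² − 4·(-2)·(-7) = 44.
Quadratic formula: w = (10 ± √44) / (-4).
So w = -5/2 - √(11)/2 ≈ -4.1583 or w = -5/2 + √(11)/2 ≈ -0.8417.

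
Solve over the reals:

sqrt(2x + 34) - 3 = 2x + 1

x = 1

Isolate the radical: sqrt(2x + 34) = 2x + 4.
Square both sides: 2x + 34 = (2x + 4)^2.
Expand and rearrange: 4x^2 + 14x - 18 = 0.
Solving gives x = 1 or x = -4.5.
Check each candidate in the original equation:
  x = 1: sqrt(36) = 6, while 2x + 4 = 6 — valid.
  x = -4.5: sqrt(25) = 5, while 2x + 4 = -5 — extraneous.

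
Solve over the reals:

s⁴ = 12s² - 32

Let u = s². The equation becomes u² - 12u + 32 = 0.
Factor: (u - 8)(u - 4) = 0, so u = 8 or u = 4.
s² = 8 gives s = ±2·√(2) ≈ ±2.8284.
s² = 4 gives s = ±2.

s = -2.8284 or s = -2 or s = 2 or s = 2.8284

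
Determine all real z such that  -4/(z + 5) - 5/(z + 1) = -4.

Multiply both sides by (z + 5)(z + 1):
-4(z + 1) - 5(z + 5) = -4(z + 5)(z + 1).
Expand and collect terms: -4z^2 - 15z + 9 = 0.
By the quadratic formula, z = (15 +/- sqrt(369)) / -8, so z ~= -4.2762 or z ~= 0.5262.
Neither value makes a denominator zero (z != -5, z != -1), so both are valid.

z = -4.2762 or z = 0.5262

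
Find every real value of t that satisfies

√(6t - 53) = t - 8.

Square both sides: 6t - 53 = (t - 8)².
Expand and rearrange: t² - 22t + 117 = 0.
Solving gives t = 13 or t = 9.
Check each candidate in the original equation:
  t = 13: √(25) = 5, while t - 8 = 5 — valid.
  t = 9: √(1) = 1, while t - 8 = 1 — valid.

t = 9 or t = 13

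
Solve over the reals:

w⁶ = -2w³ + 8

w = -1.5874 or w = 1.2599

Let u = w³. The equation becomes u² + 2u - 8 = 0.
Factor: (u - 2)(u + 4) = 0, so u = 2 or u = -4.
w³ = 2 gives w = ∛(2) ≈ 1.2599.
w³ = -4 gives w = -∛(4) ≈ -1.5874.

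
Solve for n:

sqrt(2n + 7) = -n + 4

n = 1

Square both sides: 2n + 7 = (-n + 4)^2.
Expand and rearrange: n^2 - 10n + 9 = 0.
Solving gives n = 9 or n = 1.
Check each candidate in the original equation:
  n = 9: sqrt(25) = 5, while -n + 4 = -5 — extraneous.
  n = 1: sqrt(9) = 3, while -n + 4 = 3 — valid.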